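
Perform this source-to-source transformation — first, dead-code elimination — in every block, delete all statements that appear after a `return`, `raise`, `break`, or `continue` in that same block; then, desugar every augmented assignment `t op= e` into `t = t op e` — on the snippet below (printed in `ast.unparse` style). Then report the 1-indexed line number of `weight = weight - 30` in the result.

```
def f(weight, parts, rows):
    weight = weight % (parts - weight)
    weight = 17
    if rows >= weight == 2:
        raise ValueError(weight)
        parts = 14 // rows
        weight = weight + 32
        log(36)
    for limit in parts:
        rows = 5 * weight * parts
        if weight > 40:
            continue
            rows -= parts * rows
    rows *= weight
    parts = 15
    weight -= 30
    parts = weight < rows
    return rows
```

Transformed code:
def f(weight, parts, rows):
    weight = weight % (parts - weight)
    weight = 17
    if rows >= weight == 2:
        raise ValueError(weight)
    for limit in parts:
        rows = 5 * weight * parts
        if weight > 40:
            continue
    rows = rows * weight
    parts = 15
    weight = weight - 30
    parts = weight < rows
    return rows

12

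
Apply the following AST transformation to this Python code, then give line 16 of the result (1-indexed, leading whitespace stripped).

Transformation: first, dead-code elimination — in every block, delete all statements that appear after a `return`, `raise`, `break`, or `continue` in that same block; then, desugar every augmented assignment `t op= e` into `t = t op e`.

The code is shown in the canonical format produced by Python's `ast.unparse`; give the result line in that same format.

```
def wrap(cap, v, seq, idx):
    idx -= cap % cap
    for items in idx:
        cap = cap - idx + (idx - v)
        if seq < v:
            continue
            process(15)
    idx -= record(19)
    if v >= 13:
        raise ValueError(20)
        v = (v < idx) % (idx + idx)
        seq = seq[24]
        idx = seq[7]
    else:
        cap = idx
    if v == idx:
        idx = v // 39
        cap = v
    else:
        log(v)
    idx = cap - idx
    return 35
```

Transformed code:
def wrap(cap, v, seq, idx):
    idx = idx - cap % cap
    for items in idx:
        cap = cap - idx + (idx - v)
        if seq < v:
            continue
    idx = idx - record(19)
    if v >= 13:
        raise ValueError(20)
    else:
        cap = idx
    if v == idx:
        idx = v // 39
        cap = v
    else:
        log(v)
    idx = cap - idx
    return 35

log(v)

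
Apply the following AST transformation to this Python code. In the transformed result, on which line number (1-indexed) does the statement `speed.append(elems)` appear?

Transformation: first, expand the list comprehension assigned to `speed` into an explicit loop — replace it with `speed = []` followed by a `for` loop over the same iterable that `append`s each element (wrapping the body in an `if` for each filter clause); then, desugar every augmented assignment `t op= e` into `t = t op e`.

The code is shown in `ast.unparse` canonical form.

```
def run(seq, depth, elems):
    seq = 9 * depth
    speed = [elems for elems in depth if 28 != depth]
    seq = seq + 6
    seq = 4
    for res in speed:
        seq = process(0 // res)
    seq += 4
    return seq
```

Transformed code:
def run(seq, depth, elems):
    seq = 9 * depth
    speed = []
    for elems in depth:
        if 28 != depth:
            speed.append(elems)
    seq = seq + 6
    seq = 4
    for res in speed:
        seq = process(0 // res)
    seq = seq + 4
    return seq

6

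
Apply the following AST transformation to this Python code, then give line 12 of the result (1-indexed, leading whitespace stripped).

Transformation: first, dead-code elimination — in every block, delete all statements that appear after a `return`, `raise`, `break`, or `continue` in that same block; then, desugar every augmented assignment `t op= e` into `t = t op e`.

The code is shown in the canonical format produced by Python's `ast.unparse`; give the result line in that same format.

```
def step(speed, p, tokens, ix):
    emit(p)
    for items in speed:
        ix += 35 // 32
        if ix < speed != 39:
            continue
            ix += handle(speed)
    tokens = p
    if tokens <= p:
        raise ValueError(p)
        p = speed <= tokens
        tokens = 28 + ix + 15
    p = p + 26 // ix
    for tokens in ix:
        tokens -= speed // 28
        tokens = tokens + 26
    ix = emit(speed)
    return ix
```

tokens = tokens - speed // 28

Transformed code:
def step(speed, p, tokens, ix):
    emit(p)
    for items in speed:
        ix = ix + 35 // 32
        if ix < speed != 39:
            continue
    tokens = p
    if tokens <= p:
        raise ValueError(p)
    p = p + 26 // ix
    for tokens in ix:
        tokens = tokens - speed // 28
        tokens = tokens + 26
    ix = emit(speed)
    return ix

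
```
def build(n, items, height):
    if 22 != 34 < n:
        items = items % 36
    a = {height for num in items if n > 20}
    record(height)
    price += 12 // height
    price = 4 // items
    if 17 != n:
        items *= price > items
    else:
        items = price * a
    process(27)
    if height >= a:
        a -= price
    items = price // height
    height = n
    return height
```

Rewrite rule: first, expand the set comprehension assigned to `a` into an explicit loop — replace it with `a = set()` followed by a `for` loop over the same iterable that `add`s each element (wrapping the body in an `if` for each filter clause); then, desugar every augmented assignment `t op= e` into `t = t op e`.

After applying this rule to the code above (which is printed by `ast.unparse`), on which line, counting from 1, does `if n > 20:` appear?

6

Transformed code:
def build(n, items, height):
    if 22 != 34 < n:
        items = items % 36
    a = set()
    for num in items:
        if n > 20:
            a.add(height)
    record(height)
    price = price + 12 // height
    price = 4 // items
    if 17 != n:
        items = items * (price > items)
    else:
        items = price * a
    process(27)
    if height >= a:
        a = a - price
    items = price // height
    height = n
    return height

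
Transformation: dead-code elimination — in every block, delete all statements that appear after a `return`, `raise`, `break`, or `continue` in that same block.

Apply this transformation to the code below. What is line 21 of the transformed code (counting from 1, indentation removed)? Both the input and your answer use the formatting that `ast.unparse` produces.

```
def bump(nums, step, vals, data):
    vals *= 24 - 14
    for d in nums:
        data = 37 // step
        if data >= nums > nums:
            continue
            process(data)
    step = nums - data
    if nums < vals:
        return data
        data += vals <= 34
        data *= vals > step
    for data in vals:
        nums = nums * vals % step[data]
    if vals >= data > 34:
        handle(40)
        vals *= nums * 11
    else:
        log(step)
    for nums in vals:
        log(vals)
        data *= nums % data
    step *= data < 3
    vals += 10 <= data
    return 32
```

Transformed code:
def bump(nums, step, vals, data):
    vals *= 24 - 14
    for d in nums:
        data = 37 // step
        if data >= nums > nums:
            continue
    step = nums - data
    if nums < vals:
        return data
    for data in vals:
        nums = nums * vals % step[data]
    if vals >= data > 34:
        handle(40)
        vals *= nums * 11
    else:
        log(step)
    for nums in vals:
        log(vals)
        data *= nums % data
    step *= data < 3
    vals += 10 <= data
    return 32

vals += 10 <= data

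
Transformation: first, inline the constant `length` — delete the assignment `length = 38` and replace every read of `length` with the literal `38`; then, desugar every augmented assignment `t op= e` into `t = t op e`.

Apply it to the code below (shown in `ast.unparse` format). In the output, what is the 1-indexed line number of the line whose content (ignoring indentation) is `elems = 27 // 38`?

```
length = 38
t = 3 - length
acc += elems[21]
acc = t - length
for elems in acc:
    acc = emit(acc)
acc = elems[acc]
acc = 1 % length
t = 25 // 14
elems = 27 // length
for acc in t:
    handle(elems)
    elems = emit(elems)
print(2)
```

Transformed code:
t = 3 - 38
acc = acc + elems[21]
acc = t - 38
for elems in acc:
    acc = emit(acc)
acc = elems[acc]
acc = 1 % 38
t = 25 // 14
elems = 27 // 38
for acc in t:
    handle(elems)
    elems = emit(elems)
print(2)

9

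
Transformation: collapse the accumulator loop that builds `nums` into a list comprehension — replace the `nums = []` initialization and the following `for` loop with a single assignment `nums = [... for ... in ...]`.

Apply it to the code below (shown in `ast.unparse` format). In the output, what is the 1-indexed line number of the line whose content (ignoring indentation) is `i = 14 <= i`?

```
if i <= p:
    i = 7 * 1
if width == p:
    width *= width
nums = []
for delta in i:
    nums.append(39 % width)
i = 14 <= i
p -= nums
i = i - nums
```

6

Transformed code:
if i <= p:
    i = 7 * 1
if width == p:
    width *= width
nums = [39 % width for delta in i]
i = 14 <= i
p -= nums
i = i - nums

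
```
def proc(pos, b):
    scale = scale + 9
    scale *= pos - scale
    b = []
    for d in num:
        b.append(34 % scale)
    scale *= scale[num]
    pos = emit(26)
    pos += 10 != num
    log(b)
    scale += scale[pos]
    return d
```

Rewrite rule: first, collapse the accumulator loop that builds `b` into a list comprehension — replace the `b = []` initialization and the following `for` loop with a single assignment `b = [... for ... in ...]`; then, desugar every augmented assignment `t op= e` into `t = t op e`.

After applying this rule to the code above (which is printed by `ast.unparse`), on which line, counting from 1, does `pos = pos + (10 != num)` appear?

Transformed code:
def proc(pos, b):
    scale = scale + 9
    scale = scale * (pos - scale)
    b = [34 % scale for d in num]
    scale = scale * scale[num]
    pos = emit(26)
    pos = pos + (10 != num)
    log(b)
    scale = scale + scale[pos]
    return d

7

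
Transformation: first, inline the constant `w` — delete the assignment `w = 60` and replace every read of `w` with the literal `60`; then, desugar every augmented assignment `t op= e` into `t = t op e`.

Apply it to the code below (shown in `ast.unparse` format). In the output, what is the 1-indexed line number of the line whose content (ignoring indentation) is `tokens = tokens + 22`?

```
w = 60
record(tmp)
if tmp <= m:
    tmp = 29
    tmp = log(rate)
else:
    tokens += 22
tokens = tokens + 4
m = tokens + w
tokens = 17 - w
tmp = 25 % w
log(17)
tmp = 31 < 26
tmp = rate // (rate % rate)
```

Transformed code:
record(tmp)
if tmp <= m:
    tmp = 29
    tmp = log(rate)
else:
    tokens = tokens + 22
tokens = tokens + 4
m = tokens + 60
tokens = 17 - 60
tmp = 25 % 60
log(17)
tmp = 31 < 26
tmp = rate // (rate % rate)

6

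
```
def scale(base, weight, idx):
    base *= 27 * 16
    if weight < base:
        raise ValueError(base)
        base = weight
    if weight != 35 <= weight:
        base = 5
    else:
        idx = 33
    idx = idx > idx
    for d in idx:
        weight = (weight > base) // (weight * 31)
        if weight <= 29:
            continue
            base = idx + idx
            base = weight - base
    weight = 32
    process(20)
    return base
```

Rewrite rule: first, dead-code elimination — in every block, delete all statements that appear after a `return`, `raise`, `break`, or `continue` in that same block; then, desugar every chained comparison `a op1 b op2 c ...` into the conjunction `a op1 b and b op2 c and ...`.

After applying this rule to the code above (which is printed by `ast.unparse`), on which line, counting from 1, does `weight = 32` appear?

14

Transformed code:
def scale(base, weight, idx):
    base *= 27 * 16
    if weight < base:
        raise ValueError(base)
    if weight != 35 and 35 <= weight:
        base = 5
    else:
        idx = 33
    idx = idx > idx
    for d in idx:
        weight = (weight > base) // (weight * 31)
        if weight <= 29:
            continue
    weight = 32
    process(20)
    return base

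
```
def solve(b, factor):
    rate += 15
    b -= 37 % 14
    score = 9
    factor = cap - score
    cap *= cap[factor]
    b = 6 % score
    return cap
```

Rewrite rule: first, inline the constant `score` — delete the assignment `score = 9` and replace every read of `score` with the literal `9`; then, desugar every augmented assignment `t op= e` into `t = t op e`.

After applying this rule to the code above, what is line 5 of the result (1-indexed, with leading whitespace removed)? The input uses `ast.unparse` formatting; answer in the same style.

Transformed code:
def solve(b, factor):
    rate = rate + 15
    b = b - 37 % 14
    factor = cap - 9
    cap = cap * cap[factor]
    b = 6 % 9
    return cap

cap = cap * cap[factor]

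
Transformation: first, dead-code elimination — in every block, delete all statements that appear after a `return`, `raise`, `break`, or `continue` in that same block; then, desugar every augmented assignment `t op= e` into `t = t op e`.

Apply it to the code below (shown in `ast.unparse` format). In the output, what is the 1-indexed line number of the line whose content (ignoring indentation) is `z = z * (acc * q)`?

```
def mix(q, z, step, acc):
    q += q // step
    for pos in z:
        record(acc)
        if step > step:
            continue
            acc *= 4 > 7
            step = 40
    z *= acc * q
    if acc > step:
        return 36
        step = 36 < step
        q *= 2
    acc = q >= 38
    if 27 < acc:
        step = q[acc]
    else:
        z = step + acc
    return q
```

7

Transformed code:
def mix(q, z, step, acc):
    q = q + q // step
    for pos in z:
        record(acc)
        if step > step:
            continue
    z = z * (acc * q)
    if acc > step:
        return 36
    acc = q >= 38
    if 27 < acc:
        step = q[acc]
    else:
        z = step + acc
    return q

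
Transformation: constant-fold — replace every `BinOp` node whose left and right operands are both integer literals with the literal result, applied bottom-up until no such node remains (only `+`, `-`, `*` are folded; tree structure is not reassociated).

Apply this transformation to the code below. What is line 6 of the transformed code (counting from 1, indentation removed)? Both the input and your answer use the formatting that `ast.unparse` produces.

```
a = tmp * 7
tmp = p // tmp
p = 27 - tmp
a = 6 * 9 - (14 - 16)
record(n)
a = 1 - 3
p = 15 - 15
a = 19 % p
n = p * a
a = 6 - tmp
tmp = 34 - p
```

Transformed code:
a = tmp * 7
tmp = p // tmp
p = 27 - tmp
a = 56
record(n)
a = -2
p = 0
a = 19 % p
n = p * a
a = 6 - tmp
tmp = 34 - p

a = -2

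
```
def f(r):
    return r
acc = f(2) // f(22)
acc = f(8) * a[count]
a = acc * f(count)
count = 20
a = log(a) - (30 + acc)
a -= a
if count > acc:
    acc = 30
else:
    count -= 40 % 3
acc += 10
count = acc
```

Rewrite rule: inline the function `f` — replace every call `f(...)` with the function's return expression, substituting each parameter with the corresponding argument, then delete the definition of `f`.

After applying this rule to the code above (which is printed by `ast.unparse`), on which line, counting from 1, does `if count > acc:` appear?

7

Transformed code:
acc = 2 // 22
acc = 8 * a[count]
a = acc * count
count = 20
a = log(a) - (30 + acc)
a -= a
if count > acc:
    acc = 30
else:
    count -= 40 % 3
acc += 10
count = acc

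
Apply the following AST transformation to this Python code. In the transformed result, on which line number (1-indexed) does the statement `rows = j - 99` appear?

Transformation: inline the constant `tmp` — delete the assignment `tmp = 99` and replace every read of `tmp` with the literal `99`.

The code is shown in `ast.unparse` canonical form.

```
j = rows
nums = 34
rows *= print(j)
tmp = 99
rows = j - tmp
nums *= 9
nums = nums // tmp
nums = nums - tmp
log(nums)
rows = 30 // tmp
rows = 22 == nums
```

4

Transformed code:
j = rows
nums = 34
rows *= print(j)
rows = j - 99
nums *= 9
nums = nums // 99
nums = nums - 99
log(nums)
rows = 30 // 99
rows = 22 == nums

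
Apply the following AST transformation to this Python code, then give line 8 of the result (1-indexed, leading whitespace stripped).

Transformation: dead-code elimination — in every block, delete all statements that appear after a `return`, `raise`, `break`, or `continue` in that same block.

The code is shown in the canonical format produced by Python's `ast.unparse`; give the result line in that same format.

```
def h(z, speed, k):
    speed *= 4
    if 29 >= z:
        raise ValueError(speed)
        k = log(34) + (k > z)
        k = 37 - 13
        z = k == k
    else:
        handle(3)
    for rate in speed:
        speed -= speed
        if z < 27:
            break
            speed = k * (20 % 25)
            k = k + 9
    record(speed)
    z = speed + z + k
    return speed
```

speed -= speed

Transformed code:
def h(z, speed, k):
    speed *= 4
    if 29 >= z:
        raise ValueError(speed)
    else:
        handle(3)
    for rate in speed:
        speed -= speed
        if z < 27:
            break
    record(speed)
    z = speed + z + k
    return speed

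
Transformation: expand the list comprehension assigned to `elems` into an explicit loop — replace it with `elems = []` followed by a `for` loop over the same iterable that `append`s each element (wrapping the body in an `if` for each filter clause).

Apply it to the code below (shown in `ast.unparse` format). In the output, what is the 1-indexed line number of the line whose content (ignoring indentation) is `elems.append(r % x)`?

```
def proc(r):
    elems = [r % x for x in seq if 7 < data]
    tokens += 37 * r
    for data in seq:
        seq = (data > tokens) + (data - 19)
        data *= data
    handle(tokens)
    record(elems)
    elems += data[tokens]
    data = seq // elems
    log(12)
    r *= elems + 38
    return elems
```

Transformed code:
def proc(r):
    elems = []
    for x in seq:
        if 7 < data:
            elems.append(r % x)
    tokens += 37 * r
    for data in seq:
        seq = (data > tokens) + (data - 19)
        data *= data
    handle(tokens)
    record(elems)
    elems += data[tokens]
    data = seq // elems
    log(12)
    r *= elems + 38
    return elems

5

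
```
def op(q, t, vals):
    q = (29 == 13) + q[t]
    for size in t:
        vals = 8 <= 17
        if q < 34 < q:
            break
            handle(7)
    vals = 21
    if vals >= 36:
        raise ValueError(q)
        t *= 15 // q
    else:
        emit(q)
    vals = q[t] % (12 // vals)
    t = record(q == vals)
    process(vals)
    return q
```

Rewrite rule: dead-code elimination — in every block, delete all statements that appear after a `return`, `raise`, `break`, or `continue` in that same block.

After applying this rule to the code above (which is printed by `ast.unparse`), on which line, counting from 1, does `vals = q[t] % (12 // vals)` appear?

Transformed code:
def op(q, t, vals):
    q = (29 == 13) + q[t]
    for size in t:
        vals = 8 <= 17
        if q < 34 < q:
            break
    vals = 21
    if vals >= 36:
        raise ValueError(q)
    else:
        emit(q)
    vals = q[t] % (12 // vals)
    t = record(q == vals)
    process(vals)
    return q

12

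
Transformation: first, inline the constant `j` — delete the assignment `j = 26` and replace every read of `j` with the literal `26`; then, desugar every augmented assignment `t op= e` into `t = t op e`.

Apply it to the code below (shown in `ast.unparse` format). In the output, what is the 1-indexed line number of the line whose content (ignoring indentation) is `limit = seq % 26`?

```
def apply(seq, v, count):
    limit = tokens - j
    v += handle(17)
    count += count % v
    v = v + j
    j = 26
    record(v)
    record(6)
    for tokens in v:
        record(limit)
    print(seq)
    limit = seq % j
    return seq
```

Transformed code:
def apply(seq, v, count):
    limit = tokens - 26
    v = v + handle(17)
    count = count + count % v
    v = v + 26
    record(v)
    record(6)
    for tokens in v:
        record(limit)
    print(seq)
    limit = seq % 26
    return seq

11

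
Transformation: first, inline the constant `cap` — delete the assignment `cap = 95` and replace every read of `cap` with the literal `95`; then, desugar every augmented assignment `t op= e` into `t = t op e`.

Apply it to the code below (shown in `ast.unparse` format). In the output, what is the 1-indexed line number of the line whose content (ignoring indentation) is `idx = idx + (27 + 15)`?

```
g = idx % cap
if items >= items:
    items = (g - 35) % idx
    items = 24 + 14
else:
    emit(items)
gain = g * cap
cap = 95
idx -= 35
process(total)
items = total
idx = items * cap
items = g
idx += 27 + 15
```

13

Transformed code:
g = idx % 95
if items >= items:
    items = (g - 35) % idx
    items = 24 + 14
else:
    emit(items)
gain = g * 95
idx = idx - 35
process(total)
items = total
idx = items * 95
items = g
idx = idx + (27 + 15)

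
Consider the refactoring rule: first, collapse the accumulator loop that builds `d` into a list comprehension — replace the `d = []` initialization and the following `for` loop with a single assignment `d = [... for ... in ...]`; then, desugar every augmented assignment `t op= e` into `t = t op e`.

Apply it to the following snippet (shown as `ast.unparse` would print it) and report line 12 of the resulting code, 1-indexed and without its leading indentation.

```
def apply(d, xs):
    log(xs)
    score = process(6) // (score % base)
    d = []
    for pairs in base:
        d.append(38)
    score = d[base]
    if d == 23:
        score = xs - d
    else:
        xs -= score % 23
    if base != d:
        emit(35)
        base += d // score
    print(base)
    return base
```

Transformed code:
def apply(d, xs):
    log(xs)
    score = process(6) // (score % base)
    d = [38 for pairs in base]
    score = d[base]
    if d == 23:
        score = xs - d
    else:
        xs = xs - score % 23
    if base != d:
        emit(35)
        base = base + d // score
    print(base)
    return base

base = base + d // score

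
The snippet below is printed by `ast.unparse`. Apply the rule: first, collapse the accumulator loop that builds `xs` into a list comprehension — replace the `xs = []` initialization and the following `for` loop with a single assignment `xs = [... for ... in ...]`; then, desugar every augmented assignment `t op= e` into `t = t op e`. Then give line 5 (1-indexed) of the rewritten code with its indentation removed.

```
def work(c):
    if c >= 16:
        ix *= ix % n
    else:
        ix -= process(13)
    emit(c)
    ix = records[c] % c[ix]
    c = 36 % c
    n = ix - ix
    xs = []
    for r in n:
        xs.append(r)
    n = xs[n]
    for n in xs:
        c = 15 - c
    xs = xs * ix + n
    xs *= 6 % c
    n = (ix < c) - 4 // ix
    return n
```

Transformed code:
def work(c):
    if c >= 16:
        ix = ix * (ix % n)
    else:
        ix = ix - process(13)
    emit(c)
    ix = records[c] % c[ix]
    c = 36 % c
    n = ix - ix
    xs = [r for r in n]
    n = xs[n]
    for n in xs:
        c = 15 - c
    xs = xs * ix + n
    xs = xs * (6 % c)
    n = (ix < c) - 4 // ix
    return n

ix = ix - process(13)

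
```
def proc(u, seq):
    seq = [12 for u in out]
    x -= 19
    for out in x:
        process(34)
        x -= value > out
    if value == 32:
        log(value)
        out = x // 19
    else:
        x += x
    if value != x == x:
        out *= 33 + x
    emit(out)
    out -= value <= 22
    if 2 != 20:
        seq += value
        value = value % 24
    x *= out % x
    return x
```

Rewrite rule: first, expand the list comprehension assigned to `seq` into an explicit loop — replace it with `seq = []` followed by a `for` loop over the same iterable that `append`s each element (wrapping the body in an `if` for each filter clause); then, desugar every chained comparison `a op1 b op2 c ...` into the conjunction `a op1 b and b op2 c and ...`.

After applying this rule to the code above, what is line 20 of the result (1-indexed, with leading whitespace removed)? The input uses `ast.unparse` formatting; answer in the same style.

Transformed code:
def proc(u, seq):
    seq = []
    for u in out:
        seq.append(12)
    x -= 19
    for out in x:
        process(34)
        x -= value > out
    if value == 32:
        log(value)
        out = x // 19
    else:
        x += x
    if value != x and x == x:
        out *= 33 + x
    emit(out)
    out -= value <= 22
    if 2 != 20:
        seq += value
        value = value % 24
    x *= out % x
    return x

value = value % 24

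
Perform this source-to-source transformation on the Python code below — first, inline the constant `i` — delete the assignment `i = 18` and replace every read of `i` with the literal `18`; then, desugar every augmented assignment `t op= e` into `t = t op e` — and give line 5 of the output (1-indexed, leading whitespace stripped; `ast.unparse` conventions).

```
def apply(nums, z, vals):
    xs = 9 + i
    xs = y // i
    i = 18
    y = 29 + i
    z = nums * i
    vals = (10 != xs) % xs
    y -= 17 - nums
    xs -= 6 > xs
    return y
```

Transformed code:
def apply(nums, z, vals):
    xs = 9 + 18
    xs = y // 18
    y = 29 + 18
    z = nums * 18
    vals = (10 != xs) % xs
    y = y - (17 - nums)
    xs = xs - (6 > xs)
    return y

z = nums * 18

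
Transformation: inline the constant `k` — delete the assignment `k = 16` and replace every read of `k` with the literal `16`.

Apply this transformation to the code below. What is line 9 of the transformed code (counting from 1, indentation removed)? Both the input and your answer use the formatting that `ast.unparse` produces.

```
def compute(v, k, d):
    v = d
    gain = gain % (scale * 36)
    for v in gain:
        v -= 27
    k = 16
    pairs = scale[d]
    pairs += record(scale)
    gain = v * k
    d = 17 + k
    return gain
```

d = 17 + 16

Transformed code:
def compute(v, k, d):
    v = d
    gain = gain % (scale * 36)
    for v in gain:
        v -= 27
    pairs = scale[d]
    pairs += record(scale)
    gain = v * 16
    d = 17 + 16
    return gain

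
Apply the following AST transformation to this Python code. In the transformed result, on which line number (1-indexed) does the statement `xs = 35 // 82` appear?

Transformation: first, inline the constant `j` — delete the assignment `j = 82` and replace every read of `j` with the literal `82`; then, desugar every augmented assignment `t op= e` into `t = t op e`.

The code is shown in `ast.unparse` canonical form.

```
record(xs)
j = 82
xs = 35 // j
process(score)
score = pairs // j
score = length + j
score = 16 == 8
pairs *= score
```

2

Transformed code:
record(xs)
xs = 35 // 82
process(score)
score = pairs // 82
score = length + 82
score = 16 == 8
pairs = pairs * score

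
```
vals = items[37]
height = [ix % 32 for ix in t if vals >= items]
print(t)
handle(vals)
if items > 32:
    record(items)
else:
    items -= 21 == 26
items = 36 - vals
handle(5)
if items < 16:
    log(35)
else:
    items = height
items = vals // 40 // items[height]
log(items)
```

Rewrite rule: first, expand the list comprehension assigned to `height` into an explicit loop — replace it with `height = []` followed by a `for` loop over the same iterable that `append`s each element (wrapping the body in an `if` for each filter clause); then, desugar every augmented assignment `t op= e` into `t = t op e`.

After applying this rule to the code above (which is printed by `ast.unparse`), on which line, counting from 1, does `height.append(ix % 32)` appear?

Transformed code:
vals = items[37]
height = []
for ix in t:
    if vals >= items:
        height.append(ix % 32)
print(t)
handle(vals)
if items > 32:
    record(items)
else:
    items = items - (21 == 26)
items = 36 - vals
handle(5)
if items < 16:
    log(35)
else:
    items = height
items = vals // 40 // items[height]
log(items)

5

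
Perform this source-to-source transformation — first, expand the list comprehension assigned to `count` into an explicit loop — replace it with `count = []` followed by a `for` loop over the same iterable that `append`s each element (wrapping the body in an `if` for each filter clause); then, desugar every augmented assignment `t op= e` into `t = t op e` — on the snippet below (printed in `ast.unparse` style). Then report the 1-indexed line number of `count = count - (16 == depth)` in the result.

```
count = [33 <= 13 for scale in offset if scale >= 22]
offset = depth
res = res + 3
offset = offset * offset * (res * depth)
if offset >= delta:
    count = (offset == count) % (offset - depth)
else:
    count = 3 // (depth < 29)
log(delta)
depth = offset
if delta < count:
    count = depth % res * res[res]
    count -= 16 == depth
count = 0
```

16

Transformed code:
count = []
for scale in offset:
    if scale >= 22:
        count.append(33 <= 13)
offset = depth
res = res + 3
offset = offset * offset * (res * depth)
if offset >= delta:
    count = (offset == count) % (offset - depth)
else:
    count = 3 // (depth < 29)
log(delta)
depth = offset
if delta < count:
    count = depth % res * res[res]
    count = count - (16 == depth)
count = 0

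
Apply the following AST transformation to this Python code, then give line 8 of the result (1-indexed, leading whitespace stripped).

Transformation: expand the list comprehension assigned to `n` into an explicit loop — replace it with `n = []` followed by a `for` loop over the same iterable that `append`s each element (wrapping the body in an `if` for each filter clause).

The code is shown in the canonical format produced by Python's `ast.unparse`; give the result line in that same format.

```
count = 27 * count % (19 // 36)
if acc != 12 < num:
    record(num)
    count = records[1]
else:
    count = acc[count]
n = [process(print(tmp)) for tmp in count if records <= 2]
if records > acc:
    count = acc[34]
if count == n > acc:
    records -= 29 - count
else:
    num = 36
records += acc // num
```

for tmp in count:

Transformed code:
count = 27 * count % (19 // 36)
if acc != 12 < num:
    record(num)
    count = records[1]
else:
    count = acc[count]
n = []
for tmp in count:
    if records <= 2:
        n.append(process(print(tmp)))
if records > acc:
    count = acc[34]
if count == n > acc:
    records -= 29 - count
else:
    num = 36
records += acc // num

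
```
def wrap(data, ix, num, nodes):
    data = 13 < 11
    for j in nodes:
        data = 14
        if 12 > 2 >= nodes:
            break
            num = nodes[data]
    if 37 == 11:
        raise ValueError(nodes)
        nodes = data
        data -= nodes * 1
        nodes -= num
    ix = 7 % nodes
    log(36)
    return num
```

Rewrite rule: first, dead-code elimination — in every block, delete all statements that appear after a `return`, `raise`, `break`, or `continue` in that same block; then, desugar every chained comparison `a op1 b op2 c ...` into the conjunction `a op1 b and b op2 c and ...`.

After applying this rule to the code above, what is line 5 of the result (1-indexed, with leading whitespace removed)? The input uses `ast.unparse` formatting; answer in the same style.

Transformed code:
def wrap(data, ix, num, nodes):
    data = 13 < 11
    for j in nodes:
        data = 14
        if 12 > 2 and 2 >= nodes:
            break
    if 37 == 11:
        raise ValueError(nodes)
    ix = 7 % nodes
    log(36)
    return num

if 12 > 2 and 2 >= nodes:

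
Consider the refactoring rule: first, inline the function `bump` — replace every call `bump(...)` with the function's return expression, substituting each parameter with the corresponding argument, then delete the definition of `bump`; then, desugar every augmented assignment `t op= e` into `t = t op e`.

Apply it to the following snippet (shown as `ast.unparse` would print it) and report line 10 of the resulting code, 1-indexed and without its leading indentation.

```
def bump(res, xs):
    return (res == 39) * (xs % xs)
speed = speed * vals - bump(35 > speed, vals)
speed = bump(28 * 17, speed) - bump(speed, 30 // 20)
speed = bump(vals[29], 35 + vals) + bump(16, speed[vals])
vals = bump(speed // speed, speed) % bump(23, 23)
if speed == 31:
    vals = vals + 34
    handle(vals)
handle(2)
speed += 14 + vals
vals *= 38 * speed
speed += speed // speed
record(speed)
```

vals = vals * (38 * speed)

Transformed code:
speed = speed * vals - ((35 > speed) == 39) * (vals % vals)
speed = (28 * 17 == 39) * (speed % speed) - (speed == 39) * (30 // 20 % (30 // 20))
speed = (vals[29] == 39) * ((35 + vals) % (35 + vals)) + (16 == 39) * (speed[vals] % speed[vals])
vals = (speed // speed == 39) * (speed % speed) % ((23 == 39) * (23 % 23))
if speed == 31:
    vals = vals + 34
    handle(vals)
handle(2)
speed = speed + (14 + vals)
vals = vals * (38 * speed)
speed = speed + speed // speed
record(speed)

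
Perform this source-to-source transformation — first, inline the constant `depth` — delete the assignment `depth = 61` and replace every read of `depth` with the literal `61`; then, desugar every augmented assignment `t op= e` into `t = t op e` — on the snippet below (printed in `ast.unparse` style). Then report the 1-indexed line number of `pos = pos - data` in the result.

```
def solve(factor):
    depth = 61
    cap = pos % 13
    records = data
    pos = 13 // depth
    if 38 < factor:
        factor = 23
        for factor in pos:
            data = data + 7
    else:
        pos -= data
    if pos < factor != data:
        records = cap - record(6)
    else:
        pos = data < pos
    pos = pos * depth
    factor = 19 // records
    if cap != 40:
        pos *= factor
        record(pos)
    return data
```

10

Transformed code:
def solve(factor):
    cap = pos % 13
    records = data
    pos = 13 // 61
    if 38 < factor:
        factor = 23
        for factor in pos:
            data = data + 7
    else:
        pos = pos - data
    if pos < factor != data:
        records = cap - record(6)
    else:
        pos = data < pos
    pos = pos * 61
    factor = 19 // records
    if cap != 40:
        pos = pos * factor
        record(pos)
    return data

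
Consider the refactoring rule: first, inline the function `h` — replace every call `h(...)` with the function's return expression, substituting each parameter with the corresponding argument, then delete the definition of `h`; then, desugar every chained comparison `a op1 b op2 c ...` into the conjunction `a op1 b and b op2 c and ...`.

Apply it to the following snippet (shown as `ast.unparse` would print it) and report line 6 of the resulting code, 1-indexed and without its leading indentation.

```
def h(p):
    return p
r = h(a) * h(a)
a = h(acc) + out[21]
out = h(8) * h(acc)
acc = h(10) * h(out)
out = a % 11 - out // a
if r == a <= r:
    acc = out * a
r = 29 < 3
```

Transformed code:
r = a * a
a = acc + out[21]
out = 8 * acc
acc = 10 * out
out = a % 11 - out // a
if r == a and a <= r:
    acc = out * a
r = 29 < 3

if r == a and a <= r:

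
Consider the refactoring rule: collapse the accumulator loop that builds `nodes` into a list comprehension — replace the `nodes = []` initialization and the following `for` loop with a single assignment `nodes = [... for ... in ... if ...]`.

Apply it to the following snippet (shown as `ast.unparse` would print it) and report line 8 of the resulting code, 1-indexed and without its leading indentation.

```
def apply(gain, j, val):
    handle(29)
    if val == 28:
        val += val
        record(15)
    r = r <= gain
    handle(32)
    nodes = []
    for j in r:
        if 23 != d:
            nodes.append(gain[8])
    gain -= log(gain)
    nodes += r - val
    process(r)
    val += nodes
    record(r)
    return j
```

nodes = [gain[8] for j in r if 23 != d]

Transformed code:
def apply(gain, j, val):
    handle(29)
    if val == 28:
        val += val
        record(15)
    r = r <= gain
    handle(32)
    nodes = [gain[8] for j in r if 23 != d]
    gain -= log(gain)
    nodes += r - val
    process(r)
    val += nodes
    record(r)
    return j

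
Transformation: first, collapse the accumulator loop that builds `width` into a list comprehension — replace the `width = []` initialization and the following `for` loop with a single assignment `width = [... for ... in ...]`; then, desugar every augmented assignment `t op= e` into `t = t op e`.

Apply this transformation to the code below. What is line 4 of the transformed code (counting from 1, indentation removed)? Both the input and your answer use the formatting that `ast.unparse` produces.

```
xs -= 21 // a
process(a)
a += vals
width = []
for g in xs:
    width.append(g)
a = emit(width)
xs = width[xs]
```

width = [g for g in xs]

Transformed code:
xs = xs - 21 // a
process(a)
a = a + vals
width = [g for g in xs]
a = emit(width)
xs = width[xs]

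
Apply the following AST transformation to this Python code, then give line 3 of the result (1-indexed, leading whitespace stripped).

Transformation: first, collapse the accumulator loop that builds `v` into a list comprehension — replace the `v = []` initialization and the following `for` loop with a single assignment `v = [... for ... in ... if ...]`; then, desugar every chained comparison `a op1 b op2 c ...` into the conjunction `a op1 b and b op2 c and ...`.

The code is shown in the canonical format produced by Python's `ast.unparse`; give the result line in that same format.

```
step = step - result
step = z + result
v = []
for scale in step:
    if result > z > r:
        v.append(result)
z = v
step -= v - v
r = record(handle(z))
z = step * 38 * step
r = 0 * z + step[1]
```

Transformed code:
step = step - result
step = z + result
v = [result for scale in step if result > z and z > r]
z = v
step -= v - v
r = record(handle(z))
z = step * 38 * step
r = 0 * z + step[1]

v = [result for scale in step if result > z and z > r]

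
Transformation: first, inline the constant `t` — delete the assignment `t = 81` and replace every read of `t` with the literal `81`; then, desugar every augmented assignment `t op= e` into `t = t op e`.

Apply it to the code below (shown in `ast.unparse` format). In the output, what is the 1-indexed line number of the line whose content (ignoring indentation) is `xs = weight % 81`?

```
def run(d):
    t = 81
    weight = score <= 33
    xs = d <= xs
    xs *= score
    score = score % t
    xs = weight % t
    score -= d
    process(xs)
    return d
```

Transformed code:
def run(d):
    weight = score <= 33
    xs = d <= xs
    xs = xs * score
    score = score % 81
    xs = weight % 81
    score = score - d
    process(xs)
    return d

6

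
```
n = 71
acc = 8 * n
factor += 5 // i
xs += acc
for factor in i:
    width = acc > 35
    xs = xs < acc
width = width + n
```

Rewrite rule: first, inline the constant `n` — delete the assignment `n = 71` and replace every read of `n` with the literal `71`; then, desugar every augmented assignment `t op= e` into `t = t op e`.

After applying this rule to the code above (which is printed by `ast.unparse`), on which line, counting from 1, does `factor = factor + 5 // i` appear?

Transformed code:
acc = 8 * 71
factor = factor + 5 // i
xs = xs + acc
for factor in i:
    width = acc > 35
    xs = xs < acc
width = width + 71

2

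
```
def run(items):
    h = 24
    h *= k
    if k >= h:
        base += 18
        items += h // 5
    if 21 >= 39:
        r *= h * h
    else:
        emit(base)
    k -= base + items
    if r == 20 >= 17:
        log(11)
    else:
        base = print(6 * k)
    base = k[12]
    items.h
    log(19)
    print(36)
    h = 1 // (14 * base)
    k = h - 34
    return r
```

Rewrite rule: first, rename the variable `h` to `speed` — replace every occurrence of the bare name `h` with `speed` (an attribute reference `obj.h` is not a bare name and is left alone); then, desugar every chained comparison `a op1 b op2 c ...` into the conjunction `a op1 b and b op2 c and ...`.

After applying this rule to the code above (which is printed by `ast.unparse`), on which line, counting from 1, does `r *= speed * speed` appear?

8

Transformed code:
def run(items):
    speed = 24
    speed *= k
    if k >= speed:
        base += 18
        items += speed // 5
    if 21 >= 39:
        r *= speed * speed
    else:
        emit(base)
    k -= base + items
    if r == 20 and 20 >= 17:
        log(11)
    else:
        base = print(6 * k)
    base = k[12]
    items.h
    log(19)
    print(36)
    speed = 1 // (14 * base)
    k = speed - 34
    return r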